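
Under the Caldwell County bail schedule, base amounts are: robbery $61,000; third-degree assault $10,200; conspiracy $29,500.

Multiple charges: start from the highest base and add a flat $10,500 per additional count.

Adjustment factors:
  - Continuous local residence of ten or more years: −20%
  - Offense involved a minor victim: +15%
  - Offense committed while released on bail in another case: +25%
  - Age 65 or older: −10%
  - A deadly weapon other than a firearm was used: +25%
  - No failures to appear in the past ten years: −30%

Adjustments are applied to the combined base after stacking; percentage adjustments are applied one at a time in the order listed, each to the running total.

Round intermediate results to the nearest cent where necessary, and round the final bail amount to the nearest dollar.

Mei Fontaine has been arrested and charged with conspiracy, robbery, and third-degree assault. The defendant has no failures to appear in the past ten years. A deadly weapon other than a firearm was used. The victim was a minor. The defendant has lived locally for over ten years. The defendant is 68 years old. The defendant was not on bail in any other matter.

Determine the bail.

$59,409

Base amounts from the schedule: conspiracy $29,500; robbery $61,000; third-degree assault $10,200.
Stacking rule: highest base plus $10,500 per additional charge. Highest is robbery at $61,000; 2 additional charges → +$21,000. Combined base = $82,000.
Continuous local residence of ten or more years (−20%): $82,000 × 0.8 = $65,600.
Offense involved a minor victim (+15%): $65,600 × 1.15 = $75,440.
Age 65 or older (−10%): $75,440 × 0.9 = $67,896.
A deadly weapon other than a firearm was used (+25%): $67,896 × 1.25 = $84,870.
No failures to appear in the past ten years (−30%): $84,870 × 0.7 = $59,409.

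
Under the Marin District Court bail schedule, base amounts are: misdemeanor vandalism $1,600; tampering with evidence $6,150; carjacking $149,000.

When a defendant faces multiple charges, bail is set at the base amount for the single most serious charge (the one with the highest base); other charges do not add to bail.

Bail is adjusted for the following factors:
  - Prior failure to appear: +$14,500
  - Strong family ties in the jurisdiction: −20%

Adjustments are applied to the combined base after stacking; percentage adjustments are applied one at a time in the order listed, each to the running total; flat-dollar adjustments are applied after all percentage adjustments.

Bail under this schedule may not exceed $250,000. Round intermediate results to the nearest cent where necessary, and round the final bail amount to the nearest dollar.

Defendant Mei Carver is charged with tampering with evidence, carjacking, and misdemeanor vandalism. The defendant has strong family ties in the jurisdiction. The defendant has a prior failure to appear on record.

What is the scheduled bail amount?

$133,700

Base amounts from the schedule: tampering with evidence $6,150; carjacking $149,000; misdemeanor vandalism $1,600.
Stacking rule: use the highest base only. Highest is carjacking at $149,000. Combined base = $149,000.
Strong family ties in the jurisdiction (−20%): $149,000 × 0.8 = $119,200.
Prior failure to appear (+$14,500 flat): $119,200 + $14,500 = $133,700.
$133,700 is within the $250,000 maximum.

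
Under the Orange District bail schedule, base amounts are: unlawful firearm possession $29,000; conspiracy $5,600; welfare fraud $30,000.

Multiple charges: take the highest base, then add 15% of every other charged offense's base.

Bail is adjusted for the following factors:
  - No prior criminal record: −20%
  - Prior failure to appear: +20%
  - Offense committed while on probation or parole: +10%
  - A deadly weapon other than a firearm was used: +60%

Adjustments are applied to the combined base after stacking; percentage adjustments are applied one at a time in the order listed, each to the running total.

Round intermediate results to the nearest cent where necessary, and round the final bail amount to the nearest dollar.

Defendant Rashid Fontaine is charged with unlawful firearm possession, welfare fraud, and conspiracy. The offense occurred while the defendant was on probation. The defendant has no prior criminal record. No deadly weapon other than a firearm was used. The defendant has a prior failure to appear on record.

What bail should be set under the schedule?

$37,161

Base amounts from the schedule: unlawful firearm possession $29,000; welfare fraud $30,000; conspiracy $5,600.
Stacking rule: highest base plus 15% of each additional charge. Highest is welfare fraud at $30,000. Additional: $29,000 × 15% = $4,350; $5,600 × 15% = $840. Combined base = $30,000 + $5,190 = $35,190.
No prior criminal record (−20%): $35,190 × 0.8 = $28,152.
Prior failure to appear (+20%): $28,152 × 1.2 = $33,782.40.
Offense committed while on probation or parole (+10%): $33,782.40 × 1.1 = $37,160.64.
Rounded to the nearest dollar: $37,161.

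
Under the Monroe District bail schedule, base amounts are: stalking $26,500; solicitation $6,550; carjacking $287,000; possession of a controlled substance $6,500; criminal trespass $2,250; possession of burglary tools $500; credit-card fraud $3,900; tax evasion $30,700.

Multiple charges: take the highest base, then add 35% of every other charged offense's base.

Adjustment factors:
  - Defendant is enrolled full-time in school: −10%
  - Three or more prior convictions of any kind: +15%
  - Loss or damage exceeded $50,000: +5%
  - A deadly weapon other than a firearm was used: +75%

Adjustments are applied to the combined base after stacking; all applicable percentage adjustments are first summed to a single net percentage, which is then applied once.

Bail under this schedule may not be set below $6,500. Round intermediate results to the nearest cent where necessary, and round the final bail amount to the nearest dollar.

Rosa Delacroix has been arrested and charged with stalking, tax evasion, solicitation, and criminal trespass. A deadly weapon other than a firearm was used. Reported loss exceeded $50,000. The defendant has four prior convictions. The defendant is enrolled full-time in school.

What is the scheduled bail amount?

Base amounts from the schedule: stalking $26,500; tax evasion $30,700; solicitation $6,550; criminal trespass $2,250.
Stacking rule: highest base plus 35% of each additional charge. Highest is tax evasion at $30,700. Additional: $26,500 × 35% = $9,275; $6,550 × 35% = $2,292.50; $2,250 × 35% = $787.50. Combined base = $30,700 + $12,355 = $43,055.
Net percentage adjustment: −10% +15% +5% +75% = +85%. $43,055 × 1.85 = $79,651.75.
$79,651.75 is at or above the $6,500 minimum.
Rounded to the nearest dollar: $79,652.

$79,652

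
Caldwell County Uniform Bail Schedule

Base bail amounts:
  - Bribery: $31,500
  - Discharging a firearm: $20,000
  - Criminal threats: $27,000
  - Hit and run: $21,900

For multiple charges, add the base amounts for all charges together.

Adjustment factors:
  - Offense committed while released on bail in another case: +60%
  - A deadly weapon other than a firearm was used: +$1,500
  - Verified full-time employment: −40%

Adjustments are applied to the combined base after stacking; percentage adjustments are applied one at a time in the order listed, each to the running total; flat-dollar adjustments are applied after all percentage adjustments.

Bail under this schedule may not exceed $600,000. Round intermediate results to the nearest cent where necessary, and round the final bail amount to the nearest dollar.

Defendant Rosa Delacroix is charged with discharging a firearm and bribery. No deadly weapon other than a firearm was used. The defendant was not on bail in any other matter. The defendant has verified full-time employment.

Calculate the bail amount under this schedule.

$30,900

Base amounts from the schedule: discharging a firearm $20,000; bribery $31,500.
Stacking rule: sum of all bases. $20,000 + $31,500 = $51,500.
Verified full-time employment (−40%): $51,500 × 0.6 = $30,900.
$30,900 is within the $600,000 maximum.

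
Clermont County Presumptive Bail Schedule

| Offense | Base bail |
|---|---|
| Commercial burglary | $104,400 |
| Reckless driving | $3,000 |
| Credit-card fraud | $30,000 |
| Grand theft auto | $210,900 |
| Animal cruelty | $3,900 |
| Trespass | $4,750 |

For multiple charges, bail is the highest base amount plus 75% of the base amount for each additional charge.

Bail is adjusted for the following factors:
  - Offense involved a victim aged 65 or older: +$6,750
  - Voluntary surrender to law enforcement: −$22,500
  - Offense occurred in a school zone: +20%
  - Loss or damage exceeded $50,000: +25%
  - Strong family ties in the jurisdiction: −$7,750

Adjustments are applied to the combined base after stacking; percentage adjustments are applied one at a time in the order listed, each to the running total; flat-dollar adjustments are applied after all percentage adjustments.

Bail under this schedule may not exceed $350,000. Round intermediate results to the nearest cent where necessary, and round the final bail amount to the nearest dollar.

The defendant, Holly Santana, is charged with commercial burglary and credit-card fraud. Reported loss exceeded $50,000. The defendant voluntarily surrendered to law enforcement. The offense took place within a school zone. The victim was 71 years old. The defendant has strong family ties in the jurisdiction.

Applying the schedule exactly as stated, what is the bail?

$166,850

Base amounts from the schedule: commercial burglary $104,400; credit-card fraud $30,000.
Stacking rule: highest base plus 75% of each additional charge. Highest is commercial burglary at $104,400. Additional: $30,000 × 75% = $22,500. Combined base = $104,400 + $22,500 = $126,900.
Offense occurred in a school zone (+20%): $126,900 × 1.2 = $152,280.
Loss or damage exceeded $50,000 (+25%): $152,280 × 1.25 = $190,350.
Offense involved a victim aged 65 or older (+$6,750 flat): $190,350 + $6,750 = $197,100.
Voluntary surrender to law enforcement (−$22,500 flat): $197,100 − $22,500 = $174,600.
Strong family ties in the jurisdiction (−$7,750 flat): $174,600 − $7,750 = $166,850.
$166,850 is within the $350,000 maximum.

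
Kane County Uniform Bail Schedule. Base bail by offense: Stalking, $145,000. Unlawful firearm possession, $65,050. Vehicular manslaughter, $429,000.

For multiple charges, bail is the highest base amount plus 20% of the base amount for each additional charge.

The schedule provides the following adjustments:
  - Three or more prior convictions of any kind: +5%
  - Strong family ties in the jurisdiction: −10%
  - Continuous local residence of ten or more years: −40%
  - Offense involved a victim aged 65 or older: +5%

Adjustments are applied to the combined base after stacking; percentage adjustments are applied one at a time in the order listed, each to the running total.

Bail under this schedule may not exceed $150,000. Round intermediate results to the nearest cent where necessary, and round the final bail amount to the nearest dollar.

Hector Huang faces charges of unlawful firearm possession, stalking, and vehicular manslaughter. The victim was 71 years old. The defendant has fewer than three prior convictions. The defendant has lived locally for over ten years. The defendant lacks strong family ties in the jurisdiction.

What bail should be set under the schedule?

Base amounts from the schedule: unlawful firearm possession $65,050; stalking $145,000; vehicular manslaughter $429,000.
Stacking rule: highest base plus 20% of each additional charge. Highest is vehicular manslaughter at $429,000. Additional: $65,050 × 20% = $13,010; $145,000 × 20% = $29,000. Combined base = $429,000 + $42,010 = $471,010.
Continuous local residence of ten or more years (−40%): $471,010 × 0.6 = $282,606.
Offense involved a victim aged 65 or older (+5%): $282,606 × 1.05 = $296,736.30.
Result $296,736.30 exceeds the maximum of $150,000; bail is capped at $150,000.

$150,000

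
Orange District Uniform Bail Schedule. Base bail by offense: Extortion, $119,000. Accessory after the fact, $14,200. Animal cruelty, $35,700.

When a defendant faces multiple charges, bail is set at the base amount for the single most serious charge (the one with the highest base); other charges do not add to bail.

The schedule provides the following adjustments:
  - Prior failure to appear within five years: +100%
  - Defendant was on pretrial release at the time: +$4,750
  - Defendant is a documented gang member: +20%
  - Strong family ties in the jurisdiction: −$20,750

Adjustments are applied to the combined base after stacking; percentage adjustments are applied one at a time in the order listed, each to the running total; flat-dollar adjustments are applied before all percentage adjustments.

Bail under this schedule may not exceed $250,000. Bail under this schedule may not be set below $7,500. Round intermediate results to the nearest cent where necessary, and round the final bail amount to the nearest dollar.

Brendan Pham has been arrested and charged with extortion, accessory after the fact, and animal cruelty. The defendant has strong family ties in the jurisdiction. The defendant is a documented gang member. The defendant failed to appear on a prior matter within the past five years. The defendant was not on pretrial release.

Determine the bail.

Base amounts from the schedule: extortion $119,000; accessory after the fact $14,200; animal cruelty $35,700.
Stacking rule: use the highest base only. Highest is extortion at $119,000. Combined base = $119,000.
Strong family ties in the jurisdiction (−$20,750 flat): $119,000 − $20,750 = $98,250.
Prior failure to appear within five years (+100%): $98,250 × 2 = $196,500.
Defendant is a documented gang member (+20%): $196,500 × 1.2 = $235,800.
$235,800 is within the $250,000 maximum.
$235,800 is at or above the $7,500 minimum.

$235,800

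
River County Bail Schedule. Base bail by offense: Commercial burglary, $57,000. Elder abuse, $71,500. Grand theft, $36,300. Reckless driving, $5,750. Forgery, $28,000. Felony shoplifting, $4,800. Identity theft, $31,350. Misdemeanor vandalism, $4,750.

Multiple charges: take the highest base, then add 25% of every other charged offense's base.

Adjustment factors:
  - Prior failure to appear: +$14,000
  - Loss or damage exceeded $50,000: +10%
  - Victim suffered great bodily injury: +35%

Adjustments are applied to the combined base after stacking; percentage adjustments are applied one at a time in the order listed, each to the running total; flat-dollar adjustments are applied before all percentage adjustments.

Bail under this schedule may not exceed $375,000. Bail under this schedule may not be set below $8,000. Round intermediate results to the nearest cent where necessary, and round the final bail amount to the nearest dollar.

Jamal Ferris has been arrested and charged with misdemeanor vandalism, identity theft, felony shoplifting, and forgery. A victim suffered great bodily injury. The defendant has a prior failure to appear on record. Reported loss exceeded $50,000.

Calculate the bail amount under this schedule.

$81,285

Base amounts from the schedule: misdemeanor vandalism $4,750; identity theft $31,350; felony shoplifting $4,800; forgery $28,000.
Stacking rule: highest base plus 25% of each additional charge. Highest is identity theft at $31,350. Additional: $4,750 × 25% = $1,187.50; $4,800 × 25% = $1,200; $28,000 × 25% = $7,000. Combined base = $31,350 + $9,387.50 = $40,737.50.
Prior failure to appear (+$14,000 flat): $40,737.50 + $14,000 = $54,737.50.
Loss or damage exceeded $50,000 (+10%): $54,737.50 × 1.1 = $60,211.25.
Victim suffered great bodily injury (+35%): $60,211.25 × 1.35 = $81,285.19.
$81,285.19 is within the $375,000 maximum.
$81,285.19 is at or above the $8,000 minimum.
Rounded to the nearest dollar: $81,285.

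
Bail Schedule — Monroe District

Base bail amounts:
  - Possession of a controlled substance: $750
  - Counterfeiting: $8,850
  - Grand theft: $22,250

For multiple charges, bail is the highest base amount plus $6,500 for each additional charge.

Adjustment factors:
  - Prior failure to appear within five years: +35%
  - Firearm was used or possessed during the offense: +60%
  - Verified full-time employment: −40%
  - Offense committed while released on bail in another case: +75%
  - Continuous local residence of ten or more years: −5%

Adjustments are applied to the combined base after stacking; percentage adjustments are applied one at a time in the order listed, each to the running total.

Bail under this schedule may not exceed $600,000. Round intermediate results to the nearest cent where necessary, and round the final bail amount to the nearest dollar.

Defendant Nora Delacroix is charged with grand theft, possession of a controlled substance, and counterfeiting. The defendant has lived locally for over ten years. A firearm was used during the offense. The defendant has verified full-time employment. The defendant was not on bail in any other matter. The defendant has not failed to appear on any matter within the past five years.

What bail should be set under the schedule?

Base amounts from the schedule: grand theft $22,250; possession of a controlled substance $750; counterfeiting $8,850.
Stacking rule: highest base plus $6,500 per additional charge. Highest is grand theft at $22,250; 2 additional charges → +$13,000. Combined base = $35,250.
Firearm was used or possessed during the offense (+60%): $35,250 × 1.6 = $56,400.
Verified full-time employment (−40%): $56,400 × 0.6 = $33,840.
Continuous local residence of ten or more years (−5%): $33,840 × 0.95 = $32,148.
$32,148 is within the $600,000 maximum.

$32,148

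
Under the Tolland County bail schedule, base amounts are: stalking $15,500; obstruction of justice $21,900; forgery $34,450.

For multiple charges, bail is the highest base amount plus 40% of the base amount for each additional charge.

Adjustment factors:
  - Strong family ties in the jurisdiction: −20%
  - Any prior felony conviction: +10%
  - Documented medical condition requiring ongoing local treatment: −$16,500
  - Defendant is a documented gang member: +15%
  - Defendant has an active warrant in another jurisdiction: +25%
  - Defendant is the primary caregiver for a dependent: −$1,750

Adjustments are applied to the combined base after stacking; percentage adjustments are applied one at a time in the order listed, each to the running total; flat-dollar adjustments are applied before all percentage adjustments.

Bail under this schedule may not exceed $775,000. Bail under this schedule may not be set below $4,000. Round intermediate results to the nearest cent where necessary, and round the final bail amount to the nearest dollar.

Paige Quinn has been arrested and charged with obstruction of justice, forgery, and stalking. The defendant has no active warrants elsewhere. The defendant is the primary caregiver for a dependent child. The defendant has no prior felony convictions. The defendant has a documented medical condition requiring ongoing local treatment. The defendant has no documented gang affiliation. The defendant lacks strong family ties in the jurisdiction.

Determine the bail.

$31,160

Base amounts from the schedule: obstruction of justice $21,900; forgery $34,450; stalking $15,500.
Stacking rule: highest base plus 40% of each additional charge. Highest is forgery at $34,450. Additional: $21,900 × 40% = $8,760; $15,500 × 40% = $6,200. Combined base = $34,450 + $14,960 = $49,410.
Documented medical condition requiring ongoing local treatment (−$16,500 flat): $49,410 − $16,500 = $32,910.
Defendant is the primary caregiver for a dependent (−$1,750 flat): $32,910 − $1,750 = $31,160.
$31,160 is within the $775,000 maximum.
$31,160 is at or above the $4,000 minimum.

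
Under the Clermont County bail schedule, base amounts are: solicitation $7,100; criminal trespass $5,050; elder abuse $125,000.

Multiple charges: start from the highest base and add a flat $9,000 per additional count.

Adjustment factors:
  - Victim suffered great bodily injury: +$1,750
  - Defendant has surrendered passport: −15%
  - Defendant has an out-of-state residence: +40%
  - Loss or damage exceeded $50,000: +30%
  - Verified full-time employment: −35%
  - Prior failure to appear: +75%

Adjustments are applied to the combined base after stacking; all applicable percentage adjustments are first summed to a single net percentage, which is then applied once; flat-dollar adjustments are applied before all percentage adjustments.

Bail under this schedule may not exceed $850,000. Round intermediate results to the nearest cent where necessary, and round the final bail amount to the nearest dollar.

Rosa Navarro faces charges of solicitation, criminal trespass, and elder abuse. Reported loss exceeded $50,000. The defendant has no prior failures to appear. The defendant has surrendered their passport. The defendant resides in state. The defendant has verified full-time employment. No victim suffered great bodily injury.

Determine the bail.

Base amounts from the schedule: solicitation $7,100; criminal trespass $5,050; elder abuse $125,000.
Stacking rule: highest base plus $9,000 per additional charge. Highest is elder abuse at $125,000; 2 additional charges → +$18,000. Combined base = $143,000.
Net percentage adjustment: −15% +30% −35% = −20%. $143,000 × 0.8 = $114,400.
$114,400 is within the $850,000 maximum.

$114,400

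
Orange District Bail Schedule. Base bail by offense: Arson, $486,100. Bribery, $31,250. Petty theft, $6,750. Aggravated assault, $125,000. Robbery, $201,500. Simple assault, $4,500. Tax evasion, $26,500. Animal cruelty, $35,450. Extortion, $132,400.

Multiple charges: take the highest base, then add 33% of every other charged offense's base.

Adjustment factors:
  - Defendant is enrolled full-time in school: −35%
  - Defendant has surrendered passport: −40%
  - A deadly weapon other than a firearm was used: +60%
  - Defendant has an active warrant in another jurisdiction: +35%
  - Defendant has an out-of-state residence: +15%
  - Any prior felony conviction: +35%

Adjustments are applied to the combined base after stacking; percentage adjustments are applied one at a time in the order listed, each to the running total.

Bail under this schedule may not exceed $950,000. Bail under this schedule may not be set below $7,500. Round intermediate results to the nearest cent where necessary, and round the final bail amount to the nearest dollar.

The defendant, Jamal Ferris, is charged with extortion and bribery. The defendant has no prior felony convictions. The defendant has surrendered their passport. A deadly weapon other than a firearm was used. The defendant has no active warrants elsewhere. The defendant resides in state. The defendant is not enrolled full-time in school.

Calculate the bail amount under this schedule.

$137,004

Base amounts from the schedule: extortion $132,400; bribery $31,250.
Stacking rule: highest base plus 33% of each additional charge. Highest is extortion at $132,400. Additional: $31,250 × 33% = $10,312.50. Combined base = $132,400 + $10,312.50 = $142,712.50.
Defendant has surrendered passport (−40%): $142,712.50 × 0.6 = $85,627.50.
A deadly weapon other than a firearm was used (+60%): $85,627.50 × 1.6 = $137,004.
$137,004 is within the $950,000 maximum.
$137,004 is at or above the $7,500 minimum.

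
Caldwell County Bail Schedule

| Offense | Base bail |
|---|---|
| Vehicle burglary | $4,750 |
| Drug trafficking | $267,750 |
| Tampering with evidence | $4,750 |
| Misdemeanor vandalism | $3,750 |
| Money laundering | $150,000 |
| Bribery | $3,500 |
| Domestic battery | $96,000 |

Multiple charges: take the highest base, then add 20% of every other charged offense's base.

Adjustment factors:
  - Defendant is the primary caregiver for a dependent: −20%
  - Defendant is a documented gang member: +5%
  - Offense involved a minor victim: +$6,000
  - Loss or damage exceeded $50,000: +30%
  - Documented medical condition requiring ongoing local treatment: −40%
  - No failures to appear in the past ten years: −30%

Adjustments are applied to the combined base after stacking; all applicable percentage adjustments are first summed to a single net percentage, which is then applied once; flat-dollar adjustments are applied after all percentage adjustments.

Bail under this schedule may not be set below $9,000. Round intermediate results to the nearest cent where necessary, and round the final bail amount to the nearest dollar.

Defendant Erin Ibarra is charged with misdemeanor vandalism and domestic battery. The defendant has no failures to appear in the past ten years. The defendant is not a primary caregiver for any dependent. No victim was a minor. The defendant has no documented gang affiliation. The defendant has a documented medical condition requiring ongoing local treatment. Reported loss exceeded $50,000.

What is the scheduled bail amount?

Base amounts from the schedule: misdemeanor vandalism $3,750; domestic battery $96,000.
Stacking rule: highest base plus 20% of each additional charge. Highest is domestic battery at $96,000. Additional: $3,750 × 20% = $750. Combined base = $96,000 + $750 = $96,750.
Net percentage adjustment: +30% −40% −30% = −40%. $96,750 × 0.6 = $58,050.
$58,050 is at or above the $9,000 minimum.

$58,050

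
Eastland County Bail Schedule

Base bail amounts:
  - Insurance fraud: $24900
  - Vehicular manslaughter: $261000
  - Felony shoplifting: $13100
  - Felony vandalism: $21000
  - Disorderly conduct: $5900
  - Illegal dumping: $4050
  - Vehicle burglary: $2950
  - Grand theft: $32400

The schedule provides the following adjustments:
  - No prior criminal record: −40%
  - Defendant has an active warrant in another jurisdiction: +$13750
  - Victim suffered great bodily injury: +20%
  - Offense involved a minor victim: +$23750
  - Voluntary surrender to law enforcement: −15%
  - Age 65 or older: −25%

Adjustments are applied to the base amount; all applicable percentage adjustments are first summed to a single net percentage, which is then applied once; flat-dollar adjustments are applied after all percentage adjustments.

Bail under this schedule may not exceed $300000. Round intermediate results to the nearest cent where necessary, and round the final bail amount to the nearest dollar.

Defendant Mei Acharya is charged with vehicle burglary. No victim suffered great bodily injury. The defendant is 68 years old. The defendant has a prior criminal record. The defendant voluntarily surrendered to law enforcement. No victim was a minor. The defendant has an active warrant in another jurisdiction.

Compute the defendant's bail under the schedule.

Base amounts from the schedule: vehicle burglary $2950.
Single charge. Combined base = $2950.
Net percentage adjustment: −15% −25% = −40%. $2950 × 0.6 = $1770.
Defendant has an active warrant in another jurisdiction (+$13750 flat): $1770 + $13750 = $15520.
$15520 is within the $300000 maximum.

$15520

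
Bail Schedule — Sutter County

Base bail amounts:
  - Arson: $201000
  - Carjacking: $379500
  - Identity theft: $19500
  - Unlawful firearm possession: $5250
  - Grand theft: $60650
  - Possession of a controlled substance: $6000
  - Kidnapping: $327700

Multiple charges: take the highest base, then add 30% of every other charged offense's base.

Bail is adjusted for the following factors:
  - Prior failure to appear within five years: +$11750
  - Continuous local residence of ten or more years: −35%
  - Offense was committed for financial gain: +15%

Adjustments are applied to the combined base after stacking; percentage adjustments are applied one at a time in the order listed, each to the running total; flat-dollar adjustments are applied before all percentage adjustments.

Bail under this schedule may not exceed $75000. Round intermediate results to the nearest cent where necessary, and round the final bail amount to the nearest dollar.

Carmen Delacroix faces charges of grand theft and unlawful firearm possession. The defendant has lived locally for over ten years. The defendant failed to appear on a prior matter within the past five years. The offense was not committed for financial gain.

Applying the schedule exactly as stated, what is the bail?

Base amounts from the schedule: grand theft $60650; unlawful firearm possession $5250.
Stacking rule: highest base plus 30% of each additional charge. Highest is grand theft at $60650. Additional: $5250 × 30% = $1575. Combined base = $60650 + $1575 = $62225.
Prior failure to appear within five years (+$11750 flat): $62225 + $11750 = $73975.
Continuous local residence of ten or more years (−35%): $73975 × 0.65 = $48083.75.
$48083.75 is within the $75000 maximum.
Rounded to the nearest dollar: $48084.

$48084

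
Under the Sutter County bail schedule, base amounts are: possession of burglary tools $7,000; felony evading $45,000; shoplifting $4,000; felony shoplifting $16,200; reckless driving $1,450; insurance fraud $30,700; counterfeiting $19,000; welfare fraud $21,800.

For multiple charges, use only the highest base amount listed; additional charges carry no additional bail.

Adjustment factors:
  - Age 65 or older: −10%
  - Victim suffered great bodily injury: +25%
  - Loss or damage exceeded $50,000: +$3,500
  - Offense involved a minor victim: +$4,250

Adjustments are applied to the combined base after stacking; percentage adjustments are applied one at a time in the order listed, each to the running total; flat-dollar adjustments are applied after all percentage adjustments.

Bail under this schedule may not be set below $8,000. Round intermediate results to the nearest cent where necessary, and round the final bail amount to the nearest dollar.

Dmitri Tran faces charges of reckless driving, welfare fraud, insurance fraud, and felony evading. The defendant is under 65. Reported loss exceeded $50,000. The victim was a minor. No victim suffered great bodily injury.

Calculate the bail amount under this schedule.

$52,750

Base amounts from the schedule: reckless driving $1,450; welfare fraud $21,800; insurance fraud $30,700; felony evading $45,000.
Stacking rule: use the highest base only. Highest is felony evading at $45,000. Combined base = $45,000.
Loss or damage exceeded $50,000 (+$3,500 flat): $45,000 + $3,500 = $48,500.
Offense involved a minor victim (+$4,250 flat): $48,500 + $4,250 = $52,750.
$52,750 is at or above the $8,000 minimum.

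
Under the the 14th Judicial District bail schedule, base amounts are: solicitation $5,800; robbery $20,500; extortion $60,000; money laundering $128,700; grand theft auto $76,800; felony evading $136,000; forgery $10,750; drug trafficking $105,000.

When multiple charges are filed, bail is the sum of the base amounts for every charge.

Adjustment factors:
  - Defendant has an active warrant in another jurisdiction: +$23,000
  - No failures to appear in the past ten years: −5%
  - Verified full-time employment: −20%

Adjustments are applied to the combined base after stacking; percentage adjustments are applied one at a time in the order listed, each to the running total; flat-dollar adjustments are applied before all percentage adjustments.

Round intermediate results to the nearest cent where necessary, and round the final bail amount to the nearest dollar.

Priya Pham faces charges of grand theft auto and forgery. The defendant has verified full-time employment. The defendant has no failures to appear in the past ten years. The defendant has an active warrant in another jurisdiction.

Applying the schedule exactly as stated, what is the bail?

Base amounts from the schedule: grand theft auto $76,800; forgery $10,750.
Stacking rule: sum of all bases. $76,800 + $10,750 = $87,550.
Defendant has an active warrant in another jurisdiction (+$23,000 flat): $87,550 + $23,000 = $110,550.
No failures to appear in the past ten years (−5%): $110,550 × 0.95 = $105,022.50.
Verified full-time employment (−20%): $105,022.50 × 0.8 = $84,018.

$84,018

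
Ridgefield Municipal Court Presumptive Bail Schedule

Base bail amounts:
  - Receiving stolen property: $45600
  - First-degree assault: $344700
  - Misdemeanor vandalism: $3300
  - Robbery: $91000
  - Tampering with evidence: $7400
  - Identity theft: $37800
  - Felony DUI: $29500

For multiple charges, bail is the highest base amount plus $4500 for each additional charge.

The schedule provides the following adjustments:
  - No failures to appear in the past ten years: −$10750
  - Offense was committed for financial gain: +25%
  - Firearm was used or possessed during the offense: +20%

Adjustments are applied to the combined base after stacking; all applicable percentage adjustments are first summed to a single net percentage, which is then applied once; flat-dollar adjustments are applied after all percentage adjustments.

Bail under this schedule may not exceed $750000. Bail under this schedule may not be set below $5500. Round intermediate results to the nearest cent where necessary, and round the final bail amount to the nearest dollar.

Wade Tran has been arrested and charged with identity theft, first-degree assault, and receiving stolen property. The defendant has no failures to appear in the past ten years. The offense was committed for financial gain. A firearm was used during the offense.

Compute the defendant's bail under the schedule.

$502115

Base amounts from the schedule: identity theft $37800; first-degree assault $344700; receiving stolen property $45600.
Stacking rule: highest base plus $4500 per additional charge. Highest is first-degree assault at $344700; 2 additional charges → +$9000. Combined base = $353700.
Net percentage adjustment: +25% +20% = +45%. $353700 × 1.45 = $512865.
No failures to appear in the past ten years (−$10750 flat): $512865 − $10750 = $502115.
$502115 is within the $750000 maximum.
$502115 is at or above the $5500 minimum.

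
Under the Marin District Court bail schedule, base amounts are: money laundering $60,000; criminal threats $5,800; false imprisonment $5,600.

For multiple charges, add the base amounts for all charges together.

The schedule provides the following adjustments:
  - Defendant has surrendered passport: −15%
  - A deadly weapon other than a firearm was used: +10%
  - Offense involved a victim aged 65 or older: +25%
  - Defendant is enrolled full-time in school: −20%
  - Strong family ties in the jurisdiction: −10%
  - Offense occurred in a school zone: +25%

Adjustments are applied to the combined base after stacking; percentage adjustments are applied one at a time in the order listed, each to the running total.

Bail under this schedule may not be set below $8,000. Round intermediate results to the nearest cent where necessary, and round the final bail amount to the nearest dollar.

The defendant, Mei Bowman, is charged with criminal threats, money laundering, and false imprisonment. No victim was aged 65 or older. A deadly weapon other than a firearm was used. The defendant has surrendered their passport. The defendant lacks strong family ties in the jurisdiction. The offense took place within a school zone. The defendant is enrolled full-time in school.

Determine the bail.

$66,759

Base amounts from the schedule: criminal threats $5,800; money laundering $60,000; false imprisonment $5,600.
Stacking rule: sum of all bases. $5,800 + $60,000 + $5,600 = $71,400.
Defendant has surrendered passport (−15%): $71,400 × 0.85 = $60,690.
A deadly weapon other than a firearm was used (+10%): $60,690 × 1.1 = $66,759.
Defendant is enrolled full-time in school (−20%): $66,759 × 0.8 = $53,407.20.
Offense occurred in a school zone (+25%): $53,407.20 × 1.25 = $66,759.
$66,759 is at or above the $8,000 minimum.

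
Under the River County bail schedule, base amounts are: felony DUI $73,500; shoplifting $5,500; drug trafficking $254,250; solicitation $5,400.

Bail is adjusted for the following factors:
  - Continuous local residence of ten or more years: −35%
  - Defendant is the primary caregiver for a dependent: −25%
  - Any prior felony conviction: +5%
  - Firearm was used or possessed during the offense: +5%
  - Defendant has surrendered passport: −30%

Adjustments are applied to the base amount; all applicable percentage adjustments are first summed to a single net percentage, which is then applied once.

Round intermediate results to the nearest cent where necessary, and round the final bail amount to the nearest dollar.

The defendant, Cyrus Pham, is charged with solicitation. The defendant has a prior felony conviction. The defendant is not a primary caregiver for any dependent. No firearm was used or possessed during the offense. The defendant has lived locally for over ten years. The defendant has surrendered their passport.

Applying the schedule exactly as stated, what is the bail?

$2,160

Base amounts from the schedule: solicitation $5,400.
Single charge. Combined base = $5,400.
Net percentage adjustment: −35% +5% −30% = −60%. $5,400 × 0.4 = $2,160.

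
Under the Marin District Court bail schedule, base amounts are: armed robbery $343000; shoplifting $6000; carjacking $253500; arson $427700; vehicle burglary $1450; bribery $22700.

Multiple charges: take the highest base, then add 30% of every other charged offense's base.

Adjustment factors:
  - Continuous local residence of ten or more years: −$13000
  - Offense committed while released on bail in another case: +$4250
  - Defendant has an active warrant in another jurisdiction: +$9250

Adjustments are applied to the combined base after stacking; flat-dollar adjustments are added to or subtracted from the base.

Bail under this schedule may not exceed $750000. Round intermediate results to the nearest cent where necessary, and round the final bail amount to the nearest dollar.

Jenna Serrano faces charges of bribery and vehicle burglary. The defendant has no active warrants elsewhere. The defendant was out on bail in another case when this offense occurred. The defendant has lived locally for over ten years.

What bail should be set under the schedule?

$14385

Base amounts from the schedule: bribery $22700; vehicle burglary $1450.
Stacking rule: highest base plus 30% of each additional charge. Highest is bribery at $22700. Additional: $1450 × 30% = $435. Combined base = $22700 + $435 = $23135.
Continuous local residence of ten or more years (−$13000 flat): $23135 − $13000 = $10135.
Offense committed while released on bail in another case (+$4250 flat): $10135 + $4250 = $14385.
$14385 is within the $750000 maximum.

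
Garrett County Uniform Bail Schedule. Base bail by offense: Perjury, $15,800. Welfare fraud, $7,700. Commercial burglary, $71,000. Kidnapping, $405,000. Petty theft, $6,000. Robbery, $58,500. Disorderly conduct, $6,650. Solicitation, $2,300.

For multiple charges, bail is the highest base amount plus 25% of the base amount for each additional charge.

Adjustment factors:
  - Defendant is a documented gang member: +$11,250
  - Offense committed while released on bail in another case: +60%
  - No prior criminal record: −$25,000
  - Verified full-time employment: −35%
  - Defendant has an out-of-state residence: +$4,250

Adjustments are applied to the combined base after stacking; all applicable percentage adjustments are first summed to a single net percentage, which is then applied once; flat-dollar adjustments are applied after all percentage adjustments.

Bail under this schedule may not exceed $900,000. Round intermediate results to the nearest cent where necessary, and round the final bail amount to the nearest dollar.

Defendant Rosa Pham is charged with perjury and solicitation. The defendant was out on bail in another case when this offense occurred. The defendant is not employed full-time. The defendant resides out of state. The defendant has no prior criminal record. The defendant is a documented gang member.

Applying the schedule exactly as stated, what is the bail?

$16,700

Base amounts from the schedule: perjury $15,800; solicitation $2,300.
Stacking rule: highest base plus 25% of each additional charge. Highest is perjury at $15,800. Additional: $2,300 × 25% = $575. Combined base = $15,800 + $575 = $16,375.
Offense committed while released on bail in another case (+60%): $16,375 × 1.6 = $26,200.
Defendant is a documented gang member (+$11,250 flat): $26,200 + $11,250 = $37,450.
No prior criminal record (−$25,000 flat): $37,450 − $25,000 = $12,450.
Defendant has an out-of-state residence (+$4,250 flat): $12,450 + $4,250 = $16,700.
$16,700 is within the $900,000 maximum.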